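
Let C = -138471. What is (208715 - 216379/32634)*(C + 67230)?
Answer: -161740554144457/10878 ≈ -1.4869e+10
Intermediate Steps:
(208715 - 216379/32634)*(C + 67230) = (208715 - 216379/32634)*(-138471 + 67230) = (208715 - 216379*1/32634)*(-71241) = (208715 - 216379/32634)*(-71241) = (6810988931/32634)*(-71241) = -161740554144457/10878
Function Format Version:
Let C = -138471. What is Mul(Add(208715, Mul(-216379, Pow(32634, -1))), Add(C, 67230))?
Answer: Rational(-161740554144457, 10878) ≈ -1.4869e+10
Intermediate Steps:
Mul(Add(208715, Mul(-216379, Pow(32634, -1))), Add(C, 67230)) = Mul(Add(208715, Mul(-216379, Pow(32634, -1))), Add(-138471, 67230)) = Mul(Add(208715, Mul(-216379, Rational(1, 32634))), -71241) = Mul(Add(208715, Rational(-216379, 32634)), -71241) = Mul(Rational(6810988931, 32634), -71241) = Rational(-161740554144457, 10878)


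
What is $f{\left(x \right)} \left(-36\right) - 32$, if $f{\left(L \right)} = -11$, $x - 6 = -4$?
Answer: $364$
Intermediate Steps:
$x = 2$ ($x = 6 - 4 = 2$)
$f{\left(x \right)} \left(-36\right) - 32 = \left(-11\right) \left(-36\right) - 32 = 396 - 32 = 364$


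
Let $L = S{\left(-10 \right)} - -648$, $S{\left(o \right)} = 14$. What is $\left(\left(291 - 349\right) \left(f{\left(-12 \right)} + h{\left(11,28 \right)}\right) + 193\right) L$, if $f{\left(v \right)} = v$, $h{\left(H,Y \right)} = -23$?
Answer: $1471626$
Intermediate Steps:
$L = 662$ ($L = 14 - -648 = 14 + 648 = 662$)
$\left(\left(291 - 349\right) \left(f{\left(-12 \right)} + h{\left(11,28 \right)}\right) + 193\right) L = \left(\left(291 - 349\right) \left(-12 - 23\right) + 193\right) 662 = \left(\left(-58\right) \left(-35\right) + 193\right) 662 = \left(2030 + 193\right) 662 = 2223 \cdot 662 = 1471626$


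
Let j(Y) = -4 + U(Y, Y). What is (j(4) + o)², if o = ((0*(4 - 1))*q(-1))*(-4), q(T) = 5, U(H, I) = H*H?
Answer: 144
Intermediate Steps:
U(H, I) = H²
o = 0 (o = ((0*(4 - 1))*5)*(-4) = ((0*3)*5)*(-4) = (0*5)*(-4) = 0*(-4) = 0)
j(Y) = -4 + Y²
(j(4) + o)² = ((-4 + 4²) + 0)² = ((-4 + 16) + 0)² = (12 + 0)² = 12² = 144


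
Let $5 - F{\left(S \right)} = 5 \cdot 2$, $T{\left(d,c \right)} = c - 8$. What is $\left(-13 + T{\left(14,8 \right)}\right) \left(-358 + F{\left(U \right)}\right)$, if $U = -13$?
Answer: $4719$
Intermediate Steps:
$T{\left(d,c \right)} = -8 + c$
$F{\left(S \right)} = -5$ ($F{\left(S \right)} = 5 - 5 \cdot 2 = 5 - 10 = -5$)
$\left(-13 + T{\left(14,8 \right)}\right) \left(-358 + F{\left(U \right)}\right) = \left(-13 + \left(-8 + 8\right)\right) \left(-358 - 5\right) = \left(-13 + 0\right) \left(-363\right) = \left(-13\right) \left(-363\right) = 4719$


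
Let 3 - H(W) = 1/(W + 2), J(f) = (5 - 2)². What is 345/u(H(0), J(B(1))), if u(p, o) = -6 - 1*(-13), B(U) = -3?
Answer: 345/7 ≈ 49.286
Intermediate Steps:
J(f) = 9 (J(f) = 3² = 9)
H(W) = 3 - 1/(2 + W) (H(W) = 3 - 1/(W + 2) = 3 - 1/(2 + W))
u(p, o) = 7 (u(p, o) = -6 + 13 = 7)
345/u(H(0), J(B(1))) = 345/7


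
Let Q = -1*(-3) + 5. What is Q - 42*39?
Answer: -1630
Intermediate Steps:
Q = 8 (Q = 3 + 5 = 8)
Q - 42*39 = 8 - 42*39 = 8 - 1638 = -1630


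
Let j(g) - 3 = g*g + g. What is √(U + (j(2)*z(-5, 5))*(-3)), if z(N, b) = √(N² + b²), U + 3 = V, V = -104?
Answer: √(-107 - 135*√2) ≈ 17.26*I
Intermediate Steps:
U = -107 (U = -3 - 104 = -107)
j(g) = 3 + g + g² (j(g) = 3 + (g*g + g) = 3 + (g² + g) = 3 + (g + g²) = 3 + g + g²)
√(U + (j(2)*z(-5, 5))*(-3)) = √(-107 + ((3 + 2 + 2²)*√((-5)² + 5²))*(-3)) = √(-107 + ((3 + 2 + 4)*√(25 + 25))*(-3)) = √(-107 + (9*√50)*(-3)) = √(-107 + (9*(5*√2))*(-3)) = √(-107 + (45*√2)*(-3)) = √(-107 - 135*√2)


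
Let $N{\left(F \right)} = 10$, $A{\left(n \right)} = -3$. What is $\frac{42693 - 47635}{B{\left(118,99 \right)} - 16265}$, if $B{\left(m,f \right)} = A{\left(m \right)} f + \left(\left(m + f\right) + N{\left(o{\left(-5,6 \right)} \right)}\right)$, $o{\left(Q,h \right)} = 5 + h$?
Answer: $\frac{4942}{16335} \approx 0.30254$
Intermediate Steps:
$B{\left(m,f \right)} = 10 + m - 2 f$ ($B{\left(m,f \right)} = - 3 f + \left(\left(m + f\right) + 10\right) = - 3 f + \left(\left(f + m\right) + 10\right) = - 3 f + \left(10 + f + m\right) = 10 + m - 2 f$)
$\frac{42693 - 47635}{B{\left(118,99 \right)} - 16265} = \frac{42693 - 47635}{\left(10 + 118 - 198\right) - 16265} = - \frac{4942}{\left(10 + 118 - 198\right) - 16265} = - \frac{4942}{-70 - 16265} = - \frac{4942}{-16335} = \left(-4942\right) \left(- \frac{1}{16335}\right) = \frac{4942}{16335}$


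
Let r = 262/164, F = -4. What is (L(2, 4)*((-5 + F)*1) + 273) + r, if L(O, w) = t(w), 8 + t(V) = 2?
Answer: 26945/82 ≈ 328.60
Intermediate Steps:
t(V) = -6 (t(V) = -8 + 2 = -6)
L(O, w) = -6
r = 131/82 (r = 262*(1/164) = 131/82 ≈ 1.5976)
(L(2, 4)*((-5 + F)*1) + 273) + r = (-6*(-5 - 4) + 273) + 131/82 = (-(-54) + 273) + 131/82 = (-6*(-9) + 273) + 131/82 = (54 + 273) + 131/82 = 327 + 131/82 = 26945/82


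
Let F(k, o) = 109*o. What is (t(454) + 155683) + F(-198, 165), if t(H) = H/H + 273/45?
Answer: 2605126/15 ≈ 1.7368e+5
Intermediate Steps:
t(H) = 106/15 (t(H) = 1 + 273*(1/45) = 1 + 91/15 = 106/15)
(t(454) + 155683) + F(-198, 165) = (106/15 + 155683) + 109*165 = 2335351/15 + 17985 = 2605126/15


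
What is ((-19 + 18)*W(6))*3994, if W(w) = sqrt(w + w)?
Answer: -7988*sqrt(3) ≈ -13836.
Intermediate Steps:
W(w) = sqrt(2)*sqrt(w) (W(w) = sqrt(2*w) = sqrt(2)*sqrt(w))
((-19 + 18)*W(6))*3994 = ((-19 + 18)*(sqrt(2)*sqrt(6)))*3994 = -2*sqrt(3)*3994 = -7988*sqrt(3)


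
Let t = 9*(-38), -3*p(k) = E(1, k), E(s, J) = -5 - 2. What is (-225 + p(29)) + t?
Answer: -1694/3 ≈ -564.67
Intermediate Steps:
E(s, J) = -7
p(k) = 7/3 (p(k) = -⅓*(-7) = 7/3)
t = -342
(-225 + p(29)) + t = (-225 + 7/3) - 342 = -668/3 - 342 = -1694/3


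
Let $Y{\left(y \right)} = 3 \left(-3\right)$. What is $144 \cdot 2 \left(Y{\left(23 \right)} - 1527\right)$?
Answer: $-442368$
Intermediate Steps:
$Y{\left(y \right)} = -9$
$144 \cdot 2 \left(Y{\left(23 \right)} - 1527\right) = 144 \cdot 2 \left(-9 - 1527\right) = 288 \left(-1536\right) = -442368$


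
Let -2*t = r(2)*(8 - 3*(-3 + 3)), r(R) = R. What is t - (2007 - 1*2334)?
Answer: 319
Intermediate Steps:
t = -8 (t = -(8 - 3*(-3 + 3)) = -(8 - 3*0) = -(8 + 0) = -8 ≈ -8.0000)
t - (2007 - 1*2334) = -8 - (2007 - 1*2334) = -8 - (2007 - 2334) = -8 - 1*(-327) = -8 + 327 = 319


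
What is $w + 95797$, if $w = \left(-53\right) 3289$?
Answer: $-78520$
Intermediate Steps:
$w = -174317$
$w + 95797 = -174317 + 95797 = -78520$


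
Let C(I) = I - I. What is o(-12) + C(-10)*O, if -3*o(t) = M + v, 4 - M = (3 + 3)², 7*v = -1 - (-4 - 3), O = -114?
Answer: 218/21 ≈ 10.381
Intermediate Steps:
C(I) = 0
v = 6/7 (v = (-1 - (-4 - 3))/7 = (-1 - 1*(-7))/7 = (-1 + 7)/7 = (⅐)*6 = 6/7 ≈ 0.85714)
M = -32 (M = 4 - (3 + 3)² = 4 - 1*6² = 4 - 1*36 = 4 - 36 = -32)
o(t) = 218/21 (o(t) = -(-32 + 6/7)/3 = -⅓*(-218/7) = 218/21)
o(-12) + C(-10)*O = 218/21 + 0*(-114) = 218/21 + 0 = 218/21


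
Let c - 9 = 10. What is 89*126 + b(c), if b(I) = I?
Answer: 11233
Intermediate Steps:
c = 19 (c = 9 + 10 = 19)
89*126 + b(c) = 89*126 + 19 = 11214 + 19 = 11233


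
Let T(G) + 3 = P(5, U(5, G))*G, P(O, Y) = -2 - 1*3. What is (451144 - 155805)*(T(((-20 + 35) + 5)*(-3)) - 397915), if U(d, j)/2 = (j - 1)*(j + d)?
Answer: -117432102502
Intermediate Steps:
U(d, j) = 2*(-1 + j)*(d + j) (U(d, j) = 2*((j - 1)*(j + d)) = 2*((-1 + j)*(d + j)) = 2*(-1 + j)*(d + j))
P(O, Y) = -5 (P(O, Y) = -2 - 3 = -5)
T(G) = -3 - 5*G
(451144 - 155805)*(T(((-20 + 35) + 5)*(-3)) - 397915) = (451144 - 155805)*((-3 - 5*((-20 + 35) + 5)*(-3)) - 397915) = 295339*((-3 - 5*(15 + 5)*(-3)) - 397915) = 295339*((-3 - 100*(-3)) - 397915) = 295339*((-3 - 5*(-60)) - 397915) = 295339*((-3 + 300) - 397915) = 295339*(297 - 397915) = 295339*(-397618) = -117432102502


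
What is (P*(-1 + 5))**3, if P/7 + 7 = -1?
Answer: -11239424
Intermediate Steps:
P = -56 (P = -49 + 7*(-1) = -49 - 7 = -56)
(P*(-1 + 5))**3 = (-56*(-1 + 5))**3 = (-56*4)**3 = (-224)**3 = -11239424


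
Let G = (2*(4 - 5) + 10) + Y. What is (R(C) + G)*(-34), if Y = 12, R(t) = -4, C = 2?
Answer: -544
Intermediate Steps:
G = 20 (G = (2*(4 - 5) + 10) + 12 = (2*(-1) + 10) + 12 = (-2 + 10) + 12 = 8 + 12 = 20)
(R(C) + G)*(-34) = (-4 + 20)*(-34) = 16*(-34) = -544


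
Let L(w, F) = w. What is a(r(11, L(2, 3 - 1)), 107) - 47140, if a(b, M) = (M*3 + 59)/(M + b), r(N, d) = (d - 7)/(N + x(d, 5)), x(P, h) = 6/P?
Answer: -70374700/1493 ≈ -47136.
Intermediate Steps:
r(N, d) = (-7 + d)/(N + 6/d) (r(N, d) = (d - 7)/(N + 6/d) = (-7 + d)/(N + 6/d))
a(b, M) = (59 + 3*M)/(M + b) (a(b, M) = (3*M + 59)/(M + b) = (59 + 3*M)/(M + b))
a(r(11, L(2, 3 - 1)), 107) - 47140 = (59 + 3*107)/(107 + 2*(-7 + 2)/(6 + 11*2)) - 47140 = (59 + 321)/(107 + 2*(-5)/(6 + 22)) - 47140 = 380/(107 + 2*(-5)/28) - 47140 = 380/(107 + 2*(1/28)*(-5)) - 47140 = 380/(107 - 5/14) - 47140 = 380/(1493/14) - 47140 = (14/1493)*380 - 47140 = 5320/1493 - 47140 = -70374700/1493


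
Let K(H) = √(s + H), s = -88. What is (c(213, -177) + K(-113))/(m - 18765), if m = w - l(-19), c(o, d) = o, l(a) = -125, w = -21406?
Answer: -213/40046 - I*√201/40046 ≈ -0.0053189 - 0.00035403*I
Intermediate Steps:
K(H) = √(-88 + H)
m = -21281 (m = -21406 - 1*(-125) = -21406 + 125 = -21281)
(c(213, -177) + K(-113))/(m - 18765) = (213 + √(-88 - 113))/(-21281 - 18765) = (213 + √(-201))/(-40046) = (213 + I*√201)*(-1/40046) = -213/40046 - I*√201/40046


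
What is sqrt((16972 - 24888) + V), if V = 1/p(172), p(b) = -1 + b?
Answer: I*sqrt(25719065)/57 ≈ 88.972*I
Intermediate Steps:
V = 1/171 (V = 1/(-1 + 172) = 1/171 ≈ 0.0058480)
sqrt((16972 - 24888) + V) = sqrt((16972 - 24888) + 1/171) = sqrt(-7916 + 1/171) = sqrt(-1353635/171) = I*sqrt(25719065)/57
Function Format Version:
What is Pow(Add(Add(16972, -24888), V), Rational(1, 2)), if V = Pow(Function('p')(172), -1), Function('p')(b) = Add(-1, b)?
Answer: Mul(Rational(1, 57), I, Pow(25719065, Rational(1, 2))) ≈ Mul(88.972, I)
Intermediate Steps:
V = Rational(1, 171) (V = Pow(Add(-1, 172), -1) = Pow(171, -1) = Rational(1, 171) ≈ 0.0058480)
Pow(Add(Add(16972, -24888), V), Rational(1, 2)) = Pow(Add(Add(16972, -24888), Rational(1, 171)), Rational(1, 2)) = Pow(Add(-7916, Rational(1, 171)), Rational(1, 2)) = Pow(Rational(-1353635, 171), Rational(1, 2)) = Mul(Rational(1, 57), I, Pow(25719065, Rational(1, 2)))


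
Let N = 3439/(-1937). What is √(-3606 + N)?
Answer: I*√13536261557/1937 ≈ 60.065*I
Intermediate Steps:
N = -3439/1937 (N = 3439*(-1/1937) = -3439/1937 ≈ -1.7754)
√(-3606 + N) = √(-3606 - 3439/1937) = √(-6988261/1937) = I*√13536261557/1937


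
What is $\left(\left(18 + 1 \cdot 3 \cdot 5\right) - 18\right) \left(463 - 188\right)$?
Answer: $4125$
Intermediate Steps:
$\left(\left(18 + 1 \cdot 3 \cdot 5\right) - 18\right) \left(463 - 188\right) = \left(\left(18 + 3 \cdot 5\right) - 18\right) 275 = \left(\left(18 + 15\right) - 18\right) 275 = \left(33 - 18\right) 275 = 15 \cdot 275 = 4125$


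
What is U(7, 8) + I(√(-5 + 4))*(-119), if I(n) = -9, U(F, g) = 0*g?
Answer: 1071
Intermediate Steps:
U(F, g) = 0
U(7, 8) + I(√(-5 + 4))*(-119) = 0 - 9*(-119) = 0 + 1071 = 1071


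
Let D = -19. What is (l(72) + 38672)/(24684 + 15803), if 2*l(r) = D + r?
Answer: 77397/80974 ≈ 0.95582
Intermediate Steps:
l(r) = -19/2 + r/2 (l(r) = (-19 + r)/2 = -19/2 + r/2)
(l(72) + 38672)/(24684 + 15803) = ((-19/2 + (½)*72) + 38672)/(24684 + 15803) = ((-19/2 + 36) + 38672)/40487 = (53/2 + 38672)*(1/40487) = (77397/2)*(1/40487) = 77397/80974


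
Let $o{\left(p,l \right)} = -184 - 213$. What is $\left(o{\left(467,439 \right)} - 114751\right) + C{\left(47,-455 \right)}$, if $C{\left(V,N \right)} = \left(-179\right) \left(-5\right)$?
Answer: $-114253$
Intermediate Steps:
$C{\left(V,N \right)} = 895$
$o{\left(p,l \right)} = -397$
$\left(o{\left(467,439 \right)} - 114751\right) + C{\left(47,-455 \right)} = \left(-397 - 114751\right) + 895 = -115148 + 895 = -114253$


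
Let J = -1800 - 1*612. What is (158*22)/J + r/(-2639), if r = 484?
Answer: -2585143/1591317 ≈ -1.6245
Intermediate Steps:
J = -2412 (J = -1800 - 612 = -2412)
(158*22)/J + r/(-2639) = (158*22)/(-2412) + 484/(-2639) = 3476*(-1/2412) + 484*(-1/2639) = -869/603 - 484/2639 = -2585143/1591317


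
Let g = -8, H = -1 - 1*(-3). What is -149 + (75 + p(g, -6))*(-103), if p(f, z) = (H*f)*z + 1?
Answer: -17865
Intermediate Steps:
H = 2 (H = -1 + 3 = 2)
p(f, z) = 1 + 2*f*z (p(f, z) = (2*f)*z + 1 = 2*f*z + 1 = 1 + 2*f*z)
-149 + (75 + p(g, -6))*(-103) = -149 + (75 + (1 + 2*(-8)*(-6)))*(-103) = -149 + (75 + (1 + 96))*(-103) = -149 + (75 + 97)*(-103) = -149 + 172*(-103) = -149 - 17716 = -17865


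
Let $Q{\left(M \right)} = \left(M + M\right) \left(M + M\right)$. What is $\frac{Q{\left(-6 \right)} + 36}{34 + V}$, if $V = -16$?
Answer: $10$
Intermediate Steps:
$Q{\left(M \right)} = 4 M^{2}$ ($Q{\left(M \right)} = 2 M 2 M = 4 M^{2}$)
$\frac{Q{\left(-6 \right)} + 36}{34 + V} = \frac{4 \left(-6\right)^{2} + 36}{34 - 16} = \frac{4 \cdot 36 + 36}{18} = \left(144 + 36\right) \frac{1}{18} = 180 \cdot \frac{1}{18} = 10$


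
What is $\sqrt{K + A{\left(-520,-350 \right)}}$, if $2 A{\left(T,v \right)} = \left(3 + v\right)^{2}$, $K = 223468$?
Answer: $\frac{\sqrt{1134690}}{2} \approx 532.61$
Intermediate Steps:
$A{\left(T,v \right)} = \frac{\left(3 + v\right)^{2}}{2}$
$\sqrt{K + A{\left(-520,-350 \right)}} = \sqrt{223468 + \frac{\left(3 - 350\right)^{2}}{2}} = \sqrt{223468 + \frac{\left(-347\right)^{2}}{2}} = \sqrt{223468 + \frac{1}{2} \cdot 120409} = \sqrt{223468 + \frac{120409}{2}} = \sqrt{\frac{567345}{2}} = \frac{\sqrt{1134690}}{2}$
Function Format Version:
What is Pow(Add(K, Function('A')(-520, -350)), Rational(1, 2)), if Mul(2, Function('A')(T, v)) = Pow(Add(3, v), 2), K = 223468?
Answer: Mul(Rational(1, 2), Pow(1134690, Rational(1, 2))) ≈ 532.61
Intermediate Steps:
Function('A')(T, v) = Mul(Rational(1, 2), Pow(Add(3, v), 2))
Pow(Add(K, Function('A')(-520, -350)), Rational(1, 2)) = Pow(Add(223468, Mul(Rational(1, 2), Pow(Add(3, -350), 2))), Rational(1, 2)) = Pow(Add(223468, Mul(Rational(1, 2), Pow(-347, 2))), Rational(1, 2)) = Pow(Add(223468, Mul(Rational(1, 2), 120409)), Rational(1, 2)) = Pow(Add(223468, Rational(120409, 2)), Rational(1, 2)) = Pow(Rational(567345, 2), Rational(1, 2)) = Mul(Rational(1, 2), Pow(1134690, Rational(1, 2)))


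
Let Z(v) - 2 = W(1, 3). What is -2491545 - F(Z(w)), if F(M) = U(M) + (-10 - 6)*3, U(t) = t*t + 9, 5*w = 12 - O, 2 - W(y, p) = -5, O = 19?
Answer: -2491587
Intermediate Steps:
W(y, p) = 7 (W(y, p) = 2 - 1*(-5) = 2 + 5 = 7)
w = -7/5 (w = (12 - 1*19)/5 = (12 - 19)/5 = (1/5)*(-7) = -7/5 ≈ -1.4000)
U(t) = 9 + t**2 (U(t) = t**2 + 9 = 9 + t**2)
Z(v) = 9 (Z(v) = 2 + 7 = 9)
F(M) = -39 + M**2 (F(M) = (9 + M**2) + (-10 - 6)*3 = (9 + M**2) - 16*3 = (9 + M**2) - 48 = -39 + M**2)
-2491545 - F(Z(w)) = -2491545 - (-39 + 9**2) = -2491545 - (-39 + 81) = -2491545 - 1*42 = -2491545 - 42 = -2491587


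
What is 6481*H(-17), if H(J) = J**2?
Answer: 1873009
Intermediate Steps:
6481*H(-17) = 6481*(-17)**2 = 6481*289 = 1873009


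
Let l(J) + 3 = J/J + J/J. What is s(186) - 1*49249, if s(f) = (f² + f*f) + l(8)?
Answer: 19942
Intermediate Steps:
l(J) = -1 (l(J) = -3 + (J/J + J/J) = -3 + (1 + 1) = -3 + 2 = -1)
s(f) = -1 + 2*f² (s(f) = (f² + f*f) - 1 = (f² + f²) - 1 = 2*f² - 1 = -1 + 2*f²)
s(186) - 1*49249 = (-1 + 2*186²) - 1*49249 = (-1 + 2*34596) - 49249 = (-1 + 69192) - 49249 = 69191 - 49249 = 19942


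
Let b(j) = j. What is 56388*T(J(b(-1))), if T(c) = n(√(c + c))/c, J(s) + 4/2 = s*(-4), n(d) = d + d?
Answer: 112776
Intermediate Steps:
n(d) = 2*d
J(s) = -2 - 4*s (J(s) = -2 + s*(-4) = -2 - 4*s)
T(c) = 2*√2/√c (T(c) = (2*√(c + c))/c = (2*√(2*c))/c = (2*(√2*√c))/c = (2*√2*√c)/c = 2*√2/√c)
56388*T(J(b(-1))) = 56388*(2*√2/√(-2 - 4*(-1))) = 56388*(2*√2/√(-2 + 4)) = 56388*(2*√2/√2) = 56388*(2*√2*(√2/2)) = 56388*2 = 112776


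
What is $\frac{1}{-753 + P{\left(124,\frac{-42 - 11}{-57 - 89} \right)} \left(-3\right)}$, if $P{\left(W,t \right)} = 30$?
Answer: $- \frac{1}{843} \approx -0.0011862$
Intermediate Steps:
$\frac{1}{-753 + P{\left(124,\frac{-42 - 11}{-57 - 89} \right)} \left(-3\right)} = \frac{1}{-753 + 30 \left(-3\right)} = \frac{1}{-753 - 90} = \frac{1}{-843} = - \frac{1}{843}$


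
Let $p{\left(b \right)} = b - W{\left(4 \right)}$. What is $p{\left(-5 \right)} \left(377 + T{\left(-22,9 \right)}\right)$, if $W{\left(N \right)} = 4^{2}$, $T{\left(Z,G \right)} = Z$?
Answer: $-7455$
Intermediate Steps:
$W{\left(N \right)} = 16$
$p{\left(b \right)} = -16 + b$ ($p{\left(b \right)} = b - 16 = -16 + b$)
$p{\left(-5 \right)} \left(377 + T{\left(-22,9 \right)}\right) = \left(-16 - 5\right) \left(377 - 22\right) = \left(-21\right) 355 = -7455$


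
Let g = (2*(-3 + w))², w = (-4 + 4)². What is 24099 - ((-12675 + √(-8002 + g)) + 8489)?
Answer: 28285 - I*√7966 ≈ 28285.0 - 89.252*I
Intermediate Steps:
w = 0 (w = 0² = 0)
g = 36 (g = (2*(-3 + 0))² = (2*(-3))² = (-6)² = 36)
24099 - ((-12675 + √(-8002 + g)) + 8489) = 24099 - ((-12675 + √(-8002 + 36)) + 8489) = 24099 - ((-12675 + √(-7966)) + 8489) = 24099 - ((-12675 + I*√7966) + 8489) = 24099 - (-4186 + I*√7966) = 24099 + (4186 - I*√7966) = 28285 - I*√7966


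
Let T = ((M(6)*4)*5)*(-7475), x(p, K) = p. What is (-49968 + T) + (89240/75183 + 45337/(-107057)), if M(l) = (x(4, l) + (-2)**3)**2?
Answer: -19655068115581199/8048866431 ≈ -2.4420e+6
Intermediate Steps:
M(l) = 16 (M(l) = (4 + (-2)**3)**2 = (4 - 8)**2 = (-4)**2 = 16)
T = -2392000 (T = ((16*4)*5)*(-7475) = (64*5)*(-7475) = 320*(-7475) = -2392000)
(-49968 + T) + (89240/75183 + 45337/(-107057)) = (-49968 - 2392000) + (89240/75183 + 45337/(-107057)) = -2441968 + (89240*(1/75183) + 45337*(-1/107057)) = -2441968 + (89240/75183 - 45337/107057) = -2441968 + 6145195009/8048866431 = -19655068115581199/8048866431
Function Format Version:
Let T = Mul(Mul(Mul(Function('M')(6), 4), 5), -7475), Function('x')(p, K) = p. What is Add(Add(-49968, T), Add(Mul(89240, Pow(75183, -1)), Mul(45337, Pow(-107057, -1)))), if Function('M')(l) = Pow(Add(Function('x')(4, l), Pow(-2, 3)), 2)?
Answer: Rational(-19655068115581199, 8048866431) ≈ -2.4420e+6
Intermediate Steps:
Function('M')(l) = 16 (Function('M')(l) = Pow(Add(4, Pow(-2, 3)), 2) = Pow(Add(4, -8), 2) = Pow(-4, 2) = 16)
T = -2392000 (T = Mul(Mul(Mul(16, 4), 5), -7475) = Mul(Mul(64, 5), -7475) = Mul(320, -7475) = -2392000)
Add(Add(-49968, T), Add(Mul(89240, Pow(75183, -1)), Mul(45337, Pow(-107057, -1)))) = Add(Add(-49968, -2392000), Add(Mul(89240, Pow(75183, -1)), Mul(45337, Pow(-107057, -1)))) = Add(-2441968, Add(Mul(89240, Rational(1, 75183)), Mul(45337, Rational(-1, 107057)))) = Add(-2441968, Add(Rational(89240, 75183), Rational(-45337, 107057))) = Add(-2441968, Rational(6145195009, 8048866431)) = Rational(-19655068115581199, 8048866431)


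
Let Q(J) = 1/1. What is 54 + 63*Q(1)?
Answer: 117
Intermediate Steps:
Q(J) = 1
54 + 63*Q(1) = 54 + 63*1 = 54 + 63 = 117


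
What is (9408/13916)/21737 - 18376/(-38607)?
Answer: 28362030088/59583225489 ≈ 0.47601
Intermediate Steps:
(9408/13916)/21737 - 18376/(-38607) = (9408*(1/13916))*(1/21737) - 18376*(-1/38607) = (48/71)*(1/21737) + 18376/38607 = 48/1543327 + 18376/38607 = 28362030088/59583225489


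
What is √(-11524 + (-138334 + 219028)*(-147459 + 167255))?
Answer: 10*√15974069 ≈ 39968.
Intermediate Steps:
√(-11524 + (-138334 + 219028)*(-147459 + 167255)) = √(-11524 + 80694*19796) = √(-11524 + 1597418424) = √1597406900 = 10*√15974069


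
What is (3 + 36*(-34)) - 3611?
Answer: -4832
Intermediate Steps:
(3 + 36*(-34)) - 3611 = (3 - 1224) - 3611 = -1221 - 3611 = -4832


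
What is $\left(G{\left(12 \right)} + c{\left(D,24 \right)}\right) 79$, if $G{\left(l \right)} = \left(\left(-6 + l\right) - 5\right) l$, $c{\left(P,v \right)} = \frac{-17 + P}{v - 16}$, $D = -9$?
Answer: $\frac{2765}{4} \approx 691.25$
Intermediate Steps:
$c{\left(P,v \right)} = \frac{-17 + P}{-16 + v}$
$G{\left(l \right)} = l \left(-11 + l\right)$ ($G{\left(l \right)} = \left(-11 + l\right) l = l \left(-11 + l\right)$)
$\left(G{\left(12 \right)} + c{\left(D,24 \right)}\right) 79 = \left(12 \left(-11 + 12\right) + \frac{-17 - 9}{-16 + 24}\right) 79 = \left(12 \cdot 1 + \frac{1}{8} \left(-26\right)\right) 79 = \left(12 + \frac{1}{8} \left(-26\right)\right) 79 = \left(12 - \frac{13}{4}\right) 79 = \frac{35}{4} \cdot 79 = \frac{2765}{4}$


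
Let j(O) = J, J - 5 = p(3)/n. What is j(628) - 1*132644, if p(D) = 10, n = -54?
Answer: -3581258/27 ≈ -1.3264e+5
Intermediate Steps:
J = 130/27 (J = 5 + 10/(-54) = 5 + 10*(-1/54) = 5 - 5/27 = 130/27 ≈ 4.8148)
j(O) = 130/27
j(628) - 1*132644 = 130/27 - 1*132644 = 130/27 - 132644 = -3581258/27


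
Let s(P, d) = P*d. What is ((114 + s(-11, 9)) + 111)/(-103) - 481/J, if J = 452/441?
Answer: -21905415/46556 ≈ -470.52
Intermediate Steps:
J = 452/441 (J = 452*(1/441) = 452/441 ≈ 1.0249)
((114 + s(-11, 9)) + 111)/(-103) - 481/J = ((114 - 11*9) + 111)/(-103) - 481/452/441 = ((114 - 99) + 111)*(-1/103) - 481*441/452 = (15 + 111)*(-1/103) - 212121/452 = 126*(-1/103) - 212121/452 = -126/103 - 212121/452 = -21905415/46556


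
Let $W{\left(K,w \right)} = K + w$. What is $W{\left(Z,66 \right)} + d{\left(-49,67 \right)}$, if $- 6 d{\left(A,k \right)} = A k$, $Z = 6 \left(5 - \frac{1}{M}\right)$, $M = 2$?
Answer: $\frac{3841}{6} \approx 640.17$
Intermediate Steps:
$Z = 27$ ($Z = 6 \left(5 - \frac{1}{2}\right) = 6 \cdot \frac{9}{2} = 27$)
$d{\left(A,k \right)} = - \frac{A k}{6}$
$W{\left(Z,66 \right)} + d{\left(-49,67 \right)} = \left(27 + 66\right) - \left(- \frac{49}{6}\right) 67 = 93 + \frac{3283}{6} = \frac{3841}{6}$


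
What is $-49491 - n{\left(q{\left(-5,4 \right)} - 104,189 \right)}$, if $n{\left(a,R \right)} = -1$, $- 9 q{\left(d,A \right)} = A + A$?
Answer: $-49490$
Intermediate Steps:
$q{\left(d,A \right)} = - \frac{2 A}{9}$ ($q{\left(d,A \right)} = - \frac{A + A}{9} = - \frac{2 A}{9}$)
$-49491 - n{\left(q{\left(-5,4 \right)} - 104,189 \right)} = -49491 - -1 = -49491 + 1 = -49490$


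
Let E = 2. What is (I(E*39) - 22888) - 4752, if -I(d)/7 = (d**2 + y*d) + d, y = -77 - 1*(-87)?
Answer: -76234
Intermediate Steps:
y = 10 (y = -77 + 87 = 10)
I(d) = -77*d - 7*d**2 (I(d) = -7*((d**2 + 10*d) + d) = -7*(d**2 + 11*d) = -77*d - 7*d**2)
(I(E*39) - 22888) - 4752 = (-7*2*39*(11 + 2*39) - 22888) - 4752 = (-7*78*(11 + 78) - 22888) - 4752 = (-7*78*89 - 22888) - 4752 = (-48594 - 22888) - 4752 = -71482 - 4752 = -76234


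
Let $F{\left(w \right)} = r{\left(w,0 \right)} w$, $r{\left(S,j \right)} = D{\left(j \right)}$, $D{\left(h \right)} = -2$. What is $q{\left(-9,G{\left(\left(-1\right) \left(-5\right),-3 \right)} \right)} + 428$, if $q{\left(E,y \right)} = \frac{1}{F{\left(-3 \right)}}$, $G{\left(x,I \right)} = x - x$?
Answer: $\frac{2569}{6} \approx 428.17$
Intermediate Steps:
$r{\left(S,j \right)} = -2$
$F{\left(w \right)} = - 2 w$
$G{\left(x,I \right)} = 0$
$q{\left(E,y \right)} = \frac{1}{6}$ ($q{\left(E,y \right)} = \frac{1}{\left(-2\right) \left(-3\right)} = \frac{1}{6}$)
$q{\left(-9,G{\left(\left(-1\right) \left(-5\right),-3 \right)} \right)} + 428 = \frac{1}{6} + 428 = \frac{2569}{6}$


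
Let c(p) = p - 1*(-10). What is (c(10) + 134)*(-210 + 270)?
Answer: 9240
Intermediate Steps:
c(p) = 10 + p (c(p) = p + 10 = 10 + p)
(c(10) + 134)*(-210 + 270) = ((10 + 10) + 134)*(-210 + 270) = (20 + 134)*60 = 154*60 = 9240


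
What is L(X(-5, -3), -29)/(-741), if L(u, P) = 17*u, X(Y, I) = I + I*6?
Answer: 119/247 ≈ 0.48178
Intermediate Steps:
X(Y, I) = 7*I (X(Y, I) = I + 6*I = 7*I)
L(X(-5, -3), -29)/(-741) = (17*(7*(-3)))/(-741) = (17*(-21))*(-1/741) = -357*(-1/741) = 119/247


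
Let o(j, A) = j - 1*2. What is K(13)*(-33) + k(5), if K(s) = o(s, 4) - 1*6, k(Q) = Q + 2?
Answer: -158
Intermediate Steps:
o(j, A) = -2 + j (o(j, A) = j - 2 = -2 + j)
k(Q) = 2 + Q
K(s) = -8 + s (K(s) = (-2 + s) - 1*6 = (-2 + s) - 6 = -8 + s)
K(13)*(-33) + k(5) = (-8 + 13)*(-33) + (2 + 5) = 5*(-33) + 7 = -165 + 7 = -158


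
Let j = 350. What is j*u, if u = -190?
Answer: -66500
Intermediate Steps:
j*u = 350*(-190) = -66500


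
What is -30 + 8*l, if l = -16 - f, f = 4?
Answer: -190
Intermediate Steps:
l = -20 (l = -16 - 1*4 = -16 - 4 = -20)
-30 + 8*l = -30 + 8*(-20) = -30 - 160 = -190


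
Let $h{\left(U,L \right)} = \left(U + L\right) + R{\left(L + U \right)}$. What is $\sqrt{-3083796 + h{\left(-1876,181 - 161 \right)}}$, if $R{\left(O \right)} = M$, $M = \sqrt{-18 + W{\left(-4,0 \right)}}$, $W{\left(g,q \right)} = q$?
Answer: $\sqrt{-3085652 + 3 i \sqrt{2}} \approx 0.001 + 1756.6 i$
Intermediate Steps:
$M = 3 i \sqrt{2}$ ($M = \sqrt{-18 + 0} = \sqrt{-18} = 3 i \sqrt{2} \approx 4.2426 i$)
$R{\left(O \right)} = 3 i \sqrt{2}$
$h{\left(U,L \right)} = L + U + 3 i \sqrt{2}$ ($h{\left(U,L \right)} = \left(U + L\right) + 3 i \sqrt{2} = \left(L + U\right) + 3 i \sqrt{2} = L + U + 3 i \sqrt{2}$)
$\sqrt{-3083796 + h{\left(-1876,181 - 161 \right)}} = \sqrt{-3083796 + \left(\left(181 - 161\right) - 1876 + 3 i \sqrt{2}\right)} = \sqrt{-3083796 + \left(20 - 1876 + 3 i \sqrt{2}\right)} = \sqrt{-3083796 - \left(1856 - 3 i \sqrt{2}\right)} = \sqrt{-3085652 + 3 i \sqrt{2}}$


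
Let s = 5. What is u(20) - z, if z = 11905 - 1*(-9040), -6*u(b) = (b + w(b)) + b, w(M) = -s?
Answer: -125705/6 ≈ -20951.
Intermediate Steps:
w(M) = -5 (w(M) = -1*5 = -5)
u(b) = 5/6 - b/3 (u(b) = -((b - 5) + b)/6 = -((-5 + b) + b)/6 = -(-5 + 2*b)/6 = 5/6 - b/3)
z = 20945 (z = 11905 + 9040 = 20945)
u(20) - z = (5/6 - 1/3*20) - 1*20945 = (5/6 - 20/3) - 20945 = -35/6 - 20945 = -125705/6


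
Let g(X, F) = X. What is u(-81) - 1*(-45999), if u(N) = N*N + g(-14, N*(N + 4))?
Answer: 52546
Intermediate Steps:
u(N) = -14 + N**2 (u(N) = N*N - 14 = N**2 - 14 = -14 + N**2)
u(-81) - 1*(-45999) = (-14 + (-81)**2) - 1*(-45999) = (-14 + 6561) + 45999 = 6547 + 45999 = 52546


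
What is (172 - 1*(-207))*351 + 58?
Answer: 133087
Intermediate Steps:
(172 - 1*(-207))*351 + 58 = (172 + 207)*351 + 58 = 379*351 + 58 = 133029 + 58 = 133087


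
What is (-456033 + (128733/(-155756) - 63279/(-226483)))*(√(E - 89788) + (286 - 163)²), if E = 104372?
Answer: -243381413562781691871/35276086148 - 16087078694082999*√3646/17638043074 ≈ -6.9544e+9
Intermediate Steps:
(-456033 + (128733/(-155756) - 63279/(-226483)))*(√(E - 89788) + (286 - 163)²) = (-456033 + (128733/(-155756) - 63279/(-226483)))*(√(104372 - 89788) + (286 - 163)²) = (-456033 + (128733*(-1/155756) - 63279*(-1/226483)))*(√14584 + 123²) = (-456033 + (-128733/155756 + 63279/226483))*(2*√3646 + 15129) = (-456033 - 19299752115/35276086148)*(15129 + 2*√3646) = -16087078694082999*(15129 + 2*√3646)/35276086148 = -243381413562781691871/35276086148 - 16087078694082999*√3646/17638043074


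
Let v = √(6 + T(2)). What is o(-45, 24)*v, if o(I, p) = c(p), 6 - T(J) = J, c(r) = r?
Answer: 24*√10 ≈ 75.895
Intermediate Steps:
T(J) = 6 - J
o(I, p) = p
v = √10 (v = √(6 + (6 - 1*2)) = √(6 + (6 - 2)) = √(6 + 4) = √10 ≈ 3.1623)
o(-45, 24)*v = 24*√10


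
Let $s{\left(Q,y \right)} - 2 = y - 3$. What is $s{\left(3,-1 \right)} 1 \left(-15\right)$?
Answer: $30$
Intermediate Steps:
$s{\left(Q,y \right)} = -1 + y$ ($s{\left(Q,y \right)} = 2 + \left(y - 3\right) = 2 + \left(-3 + y\right) = -1 + y$)
$s{\left(3,-1 \right)} 1 \left(-15\right) = \left(-1 - 1\right) 1 \left(-15\right) = \left(-2\right) 1 \left(-15\right) = \left(-2\right) \left(-15\right) = 30$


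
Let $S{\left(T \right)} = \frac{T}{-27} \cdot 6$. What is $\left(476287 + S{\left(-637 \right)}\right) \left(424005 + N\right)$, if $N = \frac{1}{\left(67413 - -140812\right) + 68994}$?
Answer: $\frac{504004325567028272}{2494971} \approx 2.0201 \cdot 10^{11}$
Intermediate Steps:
$S{\left(T \right)} = - \frac{2 T}{9}$ ($S{\left(T \right)} = T \left(- \frac{1}{27}\right) 6 = - \frac{T}{27} \cdot 6 = - \frac{2 T}{9}$)
$N = \frac{1}{277219}$ ($N = \frac{1}{\left(67413 + 140812\right) + 68994} = \frac{1}{208225 + 68994} = \frac{1}{277219} \approx 3.6073 \cdot 10^{-6}$)
$\left(476287 + S{\left(-637 \right)}\right) \left(424005 + N\right) = \left(476287 - - \frac{1274}{9}\right) \left(424005 + \frac{1}{277219}\right) = \left(476287 + \frac{1274}{9}\right) \frac{117542242096}{277219} = \frac{4287857}{9} \cdot \frac{117542242096}{277219} = \frac{504004325567028272}{2494971}$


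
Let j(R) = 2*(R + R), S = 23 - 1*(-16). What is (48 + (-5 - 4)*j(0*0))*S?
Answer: 1872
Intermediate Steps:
S = 39 (S = 23 + 16 = 39)
j(R) = 4*R (j(R) = 2*(2*R) = 4*R)
(48 + (-5 - 4)*j(0*0))*S = (48 + (-5 - 4)*(4*(0*0)))*39 = (48 - 36*0)*39 = (48 - 9*0)*39 = (48 + 0)*39 = 48*39 = 1872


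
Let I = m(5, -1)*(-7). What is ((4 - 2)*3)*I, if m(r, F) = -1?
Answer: 42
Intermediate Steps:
I = 7 (I = -1*(-7) = 7)
((4 - 2)*3)*I = ((4 - 2)*3)*7 = (2*3)*7 = 6*7 = 42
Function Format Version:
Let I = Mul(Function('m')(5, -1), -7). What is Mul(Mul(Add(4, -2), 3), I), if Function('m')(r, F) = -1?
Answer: 42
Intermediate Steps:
I = 7 (I = Mul(-1, -7) = 7)
Mul(Mul(Add(4, -2), 3), I) = Mul(Mul(Add(4, -2), 3), 7) = Mul(Mul(2, 3), 7) = Mul(6, 7) = 42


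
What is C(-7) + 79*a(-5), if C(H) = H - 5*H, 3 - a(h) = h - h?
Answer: 265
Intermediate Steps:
a(h) = 3 (a(h) = 3 - (h - h) = 3 - 1*0 = 3 + 0 = 3)
C(H) = -4*H
C(-7) + 79*a(-5) = -4*(-7) + 79*3 = 28 + 237 = 265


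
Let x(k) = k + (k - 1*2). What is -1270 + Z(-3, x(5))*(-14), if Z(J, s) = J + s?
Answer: -1340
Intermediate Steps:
x(k) = -2 + 2*k (x(k) = k + (k - 2) = k + (-2 + k) = -2 + 2*k)
-1270 + Z(-3, x(5))*(-14) = -1270 + (-3 + (-2 + 2*5))*(-14) = -1270 + (-3 + (-2 + 10))*(-14) = -1270 + (-3 + 8)*(-14) = -1270 + 5*(-14) = -1270 - 70 = -1340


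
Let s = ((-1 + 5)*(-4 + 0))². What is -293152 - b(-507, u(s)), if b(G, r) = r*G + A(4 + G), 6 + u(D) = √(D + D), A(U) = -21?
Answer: -296173 + 8112*√2 ≈ -2.8470e+5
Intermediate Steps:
s = 256 (s = (4*(-4))² = (-16)² = 256)
u(D) = -6 + √2*√D (u(D) = -6 + √(D + D) = -6 + √(2*D) = -6 + √2*√D)
b(G, r) = -21 + G*r (b(G, r) = r*G - 21 = G*r - 21 = -21 + G*r)
-293152 - b(-507, u(s)) = -293152 - (-21 - 507*(-6 + √2*√256)) = -293152 - (-21 - 507*(-6 + √2*16)) = -293152 - (-21 - 507*(-6 + 16*√2)) = -293152 - (-21 + (3042 - 8112*√2)) = -293152 - (3021 - 8112*√2) = -293152 + (-3021 + 8112*√2) = -296173 + 8112*√2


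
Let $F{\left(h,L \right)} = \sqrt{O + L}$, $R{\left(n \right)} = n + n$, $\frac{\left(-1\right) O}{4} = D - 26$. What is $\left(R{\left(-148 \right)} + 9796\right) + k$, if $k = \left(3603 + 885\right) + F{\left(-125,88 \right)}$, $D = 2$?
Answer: $13988 + 2 \sqrt{46} \approx 14002.0$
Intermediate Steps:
$O = 96$ ($O = - 4 \left(2 - 26\right) = \left(-4\right) \left(-24\right) = 96$)
$R{\left(n \right)} = 2 n$
$F{\left(h,L \right)} = \sqrt{96 + L}$
$k = 4488 + 2 \sqrt{46}$ ($k = \left(3603 + 885\right) + \sqrt{96 + 88} = 4488 + \sqrt{184} = 4488 + 2 \sqrt{46} \approx 4501.6$)
$\left(R{\left(-148 \right)} + 9796\right) + k = \left(2 \left(-148\right) + 9796\right) + \left(4488 + 2 \sqrt{46}\right) = \left(-296 + 9796\right) + \left(4488 + 2 \sqrt{46}\right) = 9500 + \left(4488 + 2 \sqrt{46}\right) = 13988 + 2 \sqrt{46}$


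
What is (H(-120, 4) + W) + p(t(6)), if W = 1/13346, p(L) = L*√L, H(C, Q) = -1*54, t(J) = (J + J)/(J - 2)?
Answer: -720683/13346 + 3*√3 ≈ -48.804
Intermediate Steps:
t(J) = 2*J/(-2 + J) (t(J) = (2*J)/(-2 + J) = 2*J/(-2 + J))
H(C, Q) = -54
p(L) = L^(3/2)
W = 1/13346 ≈ 7.4929e-5
(H(-120, 4) + W) + p(t(6)) = (-54 + 1/13346) + (2*6/(-2 + 6))^(3/2) = -720683/13346 + (2*6/4)^(3/2) = -720683/13346 + (2*6*(¼))^(3/2) = -720683/13346 + 3^(3/2) = -720683/13346 + 3*√3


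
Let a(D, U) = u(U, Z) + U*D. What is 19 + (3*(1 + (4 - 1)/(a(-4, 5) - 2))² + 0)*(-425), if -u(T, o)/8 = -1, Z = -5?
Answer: -150551/196 ≈ -768.12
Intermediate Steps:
u(T, o) = 8 (u(T, o) = -8*(-1) = 8)
a(D, U) = 8 + D*U (a(D, U) = 8 + U*D = 8 + D*U)
19 + (3*(1 + (4 - 1)/(a(-4, 5) - 2))² + 0)*(-425) = 19 + (3*(1 + (4 - 1)/((8 - 4*5) - 2))² + 0)*(-425) = 19 + (3*(1 + 3/((8 - 20) - 2))² + 0)*(-425) = 19 + (3*(1 + 3/(-12 - 2))² + 0)*(-425) = 19 + (3*(1 + 3/(-14))² + 0)*(-425) = 19 + (3*(1 + 3*(-1/14))² + 0)*(-425) = 19 + (3*(1 - 3/14)² + 0)*(-425) = 19 + (3*(11/14)² + 0)*(-425) = 19 + (3*(121/196) + 0)*(-425) = 19 + (363/196 + 0)*(-425) = 19 + (363/196)*(-425) = 19 - 154275/196 = -150551/196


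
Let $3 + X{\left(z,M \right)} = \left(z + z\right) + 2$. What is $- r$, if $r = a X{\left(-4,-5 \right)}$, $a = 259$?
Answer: $2331$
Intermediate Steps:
$X{\left(z,M \right)} = -1 + 2 z$ ($X{\left(z,M \right)} = -3 + \left(\left(z + z\right) + 2\right) = -3 + \left(2 z + 2\right) = -3 + \left(2 + 2 z\right) = -1 + 2 z$)
$r = -2331$ ($r = 259 \left(-1 + 2 \left(-4\right)\right) = 259 \left(-1 - 8\right) = 259 \left(-9\right) = -2331$)
$- r = \left(-1\right) \left(-2331\right) = 2331$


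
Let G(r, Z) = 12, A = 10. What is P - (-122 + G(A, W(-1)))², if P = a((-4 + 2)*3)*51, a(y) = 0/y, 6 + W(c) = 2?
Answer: -12100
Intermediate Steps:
W(c) = -4 (W(c) = -6 + 2 = -4)
a(y) = 0
P = 0 (P = 0*51 = 0)
P - (-122 + G(A, W(-1)))² = 0 - (-122 + 12)² = 0 - 1*(-110)² = 0 - 1*12100 = 0 - 12100 = -12100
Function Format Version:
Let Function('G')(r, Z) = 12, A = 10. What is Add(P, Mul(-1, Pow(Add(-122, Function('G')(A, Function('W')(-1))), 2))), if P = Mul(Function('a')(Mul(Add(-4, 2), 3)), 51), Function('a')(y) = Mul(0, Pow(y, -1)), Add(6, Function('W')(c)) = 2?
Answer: -12100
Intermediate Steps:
Function('W')(c) = -4 (Function('W')(c) = Add(-6, 2) = -4)
Function('a')(y) = 0
P = 0 (P = Mul(0, 51) = 0)
Add(P, Mul(-1, Pow(Add(-122, Function('G')(A, Function('W')(-1))), 2))) = Add(0, Mul(-1, Pow(Add(-122, 12), 2))) = Add(0, Mul(-1, Pow(-110, 2))) = Add(0, Mul(-1, 12100)) = Add(0, -12100) = -12100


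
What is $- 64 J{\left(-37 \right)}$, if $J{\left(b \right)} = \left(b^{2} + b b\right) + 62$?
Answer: $-179200$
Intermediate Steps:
$J{\left(b \right)} = 62 + 2 b^{2}$ ($J{\left(b \right)} = \left(b^{2} + b^{2}\right) + 62 = 2 b^{2} + 62 = 62 + 2 b^{2}$)
$- 64 J{\left(-37 \right)} = - 64 \left(62 + 2 \left(-37\right)^{2}\right) = - 64 \left(62 + 2 \cdot 1369\right) = - 64 \left(62 + 2738\right) = \left(-64\right) 2800 = -179200$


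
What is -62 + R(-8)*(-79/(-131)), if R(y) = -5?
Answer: -8517/131 ≈ -65.015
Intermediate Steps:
-62 + R(-8)*(-79/(-131)) = -62 - (-395)/(-131) = -62 - (-395)*(-1)/131 = -62 - 5*79/131 = -62 - 395/131 = -8517/131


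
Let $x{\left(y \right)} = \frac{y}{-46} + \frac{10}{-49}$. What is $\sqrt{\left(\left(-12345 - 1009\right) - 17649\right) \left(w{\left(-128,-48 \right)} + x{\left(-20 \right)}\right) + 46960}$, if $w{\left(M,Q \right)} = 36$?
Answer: $\frac{4 i \sqrt{1743673953}}{161} \approx 1037.4 i$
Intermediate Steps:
$x{\left(y \right)} = - \frac{10}{49} - \frac{y}{46}$ ($x{\left(y \right)} = y \left(- \frac{1}{46}\right) + 10 \left(- \frac{1}{49}\right) = - \frac{y}{46} - \frac{10}{49} = - \frac{10}{49} - \frac{y}{46}$)
$\sqrt{\left(\left(-12345 - 1009\right) - 17649\right) \left(w{\left(-128,-48 \right)} + x{\left(-20 \right)}\right) + 46960} = \sqrt{\left(\left(-12345 - 1009\right) - 17649\right) \left(36 - - \frac{260}{1127}\right) + 46960} = \sqrt{\left(\left(-12345 - 1009\right) - 17649\right) \left(36 + \left(- \frac{10}{49} + \frac{10}{23}\right)\right) + 46960} = \sqrt{\left(-13354 - 17649\right) \left(36 + \frac{260}{1127}\right) + 46960} = \sqrt{\left(-31003\right) \frac{40832}{1127} + 46960} = \sqrt{- \frac{180844928}{161} + 46960} = \sqrt{- \frac{173284368}{161}} = \frac{4 i \sqrt{1743673953}}{161}$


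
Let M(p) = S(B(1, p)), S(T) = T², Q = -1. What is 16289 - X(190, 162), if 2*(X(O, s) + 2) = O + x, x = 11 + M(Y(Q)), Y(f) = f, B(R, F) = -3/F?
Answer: 16186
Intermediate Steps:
M(p) = 9/p² (M(p) = (-3/p)² = 9/p²)
x = 20 (x = 11 + 9/(-1)² = 11 + 9*1 = 11 + 9 = 20)
X(O, s) = 8 + O/2 (X(O, s) = -2 + (O + 20)/2 = -2 + (20 + O)/2 = -2 + (10 + O/2) = 8 + O/2)
16289 - X(190, 162) = 16289 - (8 + (½)*190) = 16289 - (8 + 95) = 16289 - 1*103 = 16289 - 103 = 16186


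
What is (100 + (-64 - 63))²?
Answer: 729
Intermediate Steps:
(100 + (-64 - 63))² = (100 - 127)² = (-27)² = 729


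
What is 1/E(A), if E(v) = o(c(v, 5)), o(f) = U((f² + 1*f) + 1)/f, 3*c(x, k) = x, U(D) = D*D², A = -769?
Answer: -186867/204402044082473047 ≈ -9.1421e-13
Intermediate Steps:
U(D) = D³
c(x, k) = x/3
o(f) = (1 + f + f²)³/f (o(f) = ((f² + 1*f) + 1)³/f = ((f² + f) + 1)³/f = ((f + f²) + 1)³/f = (1 + f + f²)³/f)
E(v) = 3*(1 + v/3 + v²/9)³/v (E(v) = (1 + v/3 + (v/3)²)³/((v/3)) = (3/v)*(1 + v/3 + v²/9)³ = 3*(1 + v/3 + v²/9)³/v)
1/E(A) = 1/((1/243)*(9 + (-769)² + 3*(-769))³/(-769)) = 1/((1/243)*(-1/769)*(9 + 591361 - 2307)³) = 1/((1/243)*(-1/769)*589063³) = 1/((1/243)*(-1/769)*204402044082473047) = 1/(-204402044082473047/186867) = -186867/204402044082473047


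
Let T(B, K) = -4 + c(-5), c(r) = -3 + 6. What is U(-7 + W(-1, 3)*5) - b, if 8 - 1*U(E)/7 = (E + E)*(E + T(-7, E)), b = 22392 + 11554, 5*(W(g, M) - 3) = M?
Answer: -35430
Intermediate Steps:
W(g, M) = 3 + M/5
c(r) = 3
T(B, K) = -1 (T(B, K) = -4 + 3 = -1)
b = 33946
U(E) = 56 - 14*E*(-1 + E) (U(E) = 56 - 7*(E + E)*(E - 1) = 56 - 7*2*E*(-1 + E) = 56 - 14*E*(-1 + E))
U(-7 + W(-1, 3)*5) - b = (56 - 14*(-7 + (3 + (⅕)*3)*5)² + 14*(-7 + (3 + (⅕)*3)*5)) - 1*33946 = (56 - 14*(-7 + (3 + ⅗)*5)² + 14*(-7 + (3 + ⅗)*5)) - 33946 = (56 - 14*(-7 + (18/5)*5)² + 14*(-7 + (18/5)*5)) - 33946 = (56 - 14*(-7 + 18)² + 14*(-7 + 18)) - 33946 = (56 - 14*11² + 14*11) - 33946 = (56 - 14*121 + 154) - 33946 = (56 - 1694 + 154) - 33946 = -1484 - 33946 = -35430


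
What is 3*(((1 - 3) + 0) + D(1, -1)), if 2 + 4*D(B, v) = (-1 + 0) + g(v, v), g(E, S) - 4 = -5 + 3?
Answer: -27/4 ≈ -6.7500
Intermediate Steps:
g(E, S) = 2 (g(E, S) = 4 + (-5 + 3) = 4 - 2 = 2)
D(B, v) = -¼ (D(B, v) = -½ + ((-1 + 0) + 2)/4 = -½ + (-1 + 2)/4 = -½ + (¼)*1 = -½ + ¼ = -¼)
3*(((1 - 3) + 0) + D(1, -1)) = 3*(((1 - 3) + 0) - ¼) = 3*((-2 + 0) - ¼) = 3*(-2 - ¼) = 3*(-9/4) = -27/4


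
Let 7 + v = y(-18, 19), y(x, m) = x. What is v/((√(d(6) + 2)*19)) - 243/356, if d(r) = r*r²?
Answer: -243/356 - 25*√218/4142 ≈ -0.77170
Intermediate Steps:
d(r) = r³
v = -25 (v = -7 - 18 = -25)
v/((√(d(6) + 2)*19)) - 243/356 = -25*1/(19*√(6³ + 2)) - 243/356 = -25*1/(19*√(216 + 2)) - 243*1/356 = -25*√218/4142 - 243/356 = -243/356 - 25*√218/4142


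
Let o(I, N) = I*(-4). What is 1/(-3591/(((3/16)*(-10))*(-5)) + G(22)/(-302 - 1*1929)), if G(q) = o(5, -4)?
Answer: -55775/21363556 ≈ -0.0026108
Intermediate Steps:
o(I, N) = -4*I
G(q) = -20 (G(q) = -4*5 = -20)
1/(-3591/(((3/16)*(-10))*(-5)) + G(22)/(-302 - 1*1929)) = 1/(-3591/(((3/16)*(-10))*(-5)) - 20/(-302 - 1*1929)) = 1/(-3591/(((3*(1/16))*(-10))*(-5)) - 20/(-302 - 1929)) = 1/(-3591/(((3/16)*(-10))*(-5)) - 20/(-2231)) = 1/(-3591/((-15/8*(-5))) - 20*(-1/2231)) = 1/(-3591/75/8 + 20/2231) = 1/(-3591*8/75 + 20/2231) = 1/(-9576/25 + 20/2231) = 1/(-21363556/55775) = -55775/21363556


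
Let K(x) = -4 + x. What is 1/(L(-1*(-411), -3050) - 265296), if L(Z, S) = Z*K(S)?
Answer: -1/1520490 ≈ -6.5768e-7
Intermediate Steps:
L(Z, S) = Z*(-4 + S)
1/(L(-1*(-411), -3050) - 265296) = 1/((-1*(-411))*(-4 - 3050) - 265296) = 1/(411*(-3054) - 265296) = 1/(-1255194 - 265296) = 1/(-1520490) = -1/1520490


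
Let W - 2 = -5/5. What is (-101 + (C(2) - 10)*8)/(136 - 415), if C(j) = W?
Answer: 173/279 ≈ 0.62007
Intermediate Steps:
W = 1 (W = 2 - 5/5 = 2 - 5*1/5 = 2 - 1 = 1)
C(j) = 1
(-101 + (C(2) - 10)*8)/(136 - 415) = (-101 + (1 - 10)*8)/(136 - 415) = (-101 - 9*8)/(-279) = (-101 - 72)*(-1/279) = -173*(-1/279) = 173/279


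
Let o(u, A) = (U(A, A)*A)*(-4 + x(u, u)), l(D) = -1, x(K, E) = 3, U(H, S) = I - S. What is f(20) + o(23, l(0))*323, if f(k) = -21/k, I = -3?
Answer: -12941/20 ≈ -647.05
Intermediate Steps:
U(H, S) = -3 - S
o(u, A) = -A*(-3 - A) (o(u, A) = ((-3 - A)*A)*(-4 + 3) = (A*(-3 - A))*(-1) = -A*(-3 - A))
f(20) + o(23, l(0))*323 = -21/20 - (3 - 1)*323 = -21*1/20 - 1*2*323 = -21/20 - 2*323 = -21/20 - 646 = -12941/20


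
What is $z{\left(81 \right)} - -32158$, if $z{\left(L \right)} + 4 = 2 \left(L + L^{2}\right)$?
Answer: $45438$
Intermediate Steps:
$z{\left(L \right)} = -4 + 2 L + 2 L^{2}$ ($z{\left(L \right)} = -4 + 2 \left(L + L^{2}\right) = -4 + \left(2 L + 2 L^{2}\right) = -4 + 2 L + 2 L^{2}$)
$z{\left(81 \right)} - -32158 = \left(-4 + 2 \cdot 81 + 2 \cdot 81^{2}\right) - -32158 = \left(-4 + 162 + 2 \cdot 6561\right) + 32158 = \left(-4 + 162 + 13122\right) + 32158 = 13280 + 32158 = 45438$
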